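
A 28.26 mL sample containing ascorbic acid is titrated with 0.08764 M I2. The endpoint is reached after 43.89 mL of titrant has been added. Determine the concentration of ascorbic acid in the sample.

0.136 M

n(I2) = 0.08764 x 0.04389 = 0.003847 mol.
From the balanced equation, 1 mol I2 reacts with 1 mol ascorbic acid, so n(ascorbic acid) = 0.003847 x 1/1 = 0.003847 mol.
[ascorbic acid] = 0.003847 / 0.02826 L = 0.136 M.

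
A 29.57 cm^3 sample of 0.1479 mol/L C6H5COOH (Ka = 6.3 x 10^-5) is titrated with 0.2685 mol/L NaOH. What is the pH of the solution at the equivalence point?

n(C6H5COOH) = 0.1479 x 0.02957 = 0.004373 mol; V(NaOH) at equivalence = 0.004373/0.2685 = 0.01629 L.
At equivalence all the acid is converted to C6H5COO-; total volume = 0.02957 + 0.01629 = 0.04586 L, so [C6H5COO-] = 0.004373/0.04586 = 0.09537 M.
Kb = Kw/Ka = 1.0e-14 / 6.3 x 10^-5 = 1.59e-10.
[OH^-] = sqrt(Kb x [C6H5COO-]) = sqrt(1.59e-10 x 0.09537) = 3.89e-6 M.
pOH = 5.41, so pH = 14.00 - 5.41 = 8.59.

8.59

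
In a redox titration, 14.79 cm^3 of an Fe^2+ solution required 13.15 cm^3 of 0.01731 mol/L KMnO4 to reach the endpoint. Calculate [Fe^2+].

0.0770 M

n(KMnO4) = 0.01731 x 0.01315 = 0.0002276 mol.
From the balanced equation, 1 mol KMnO4 reacts with 5 mol Fe^2+, so n(Fe^2+) = 0.0002276 x 5/1 = 0.001138 mol.
[Fe^2+] = 0.001138 / 0.01479 L = 0.0770 M.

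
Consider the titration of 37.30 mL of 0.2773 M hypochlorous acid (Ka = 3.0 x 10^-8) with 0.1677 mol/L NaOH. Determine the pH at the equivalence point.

10.27

n(HClO) = 0.2773 x 0.03730 = 0.01034 mol; V(NaOH) at equivalence = 0.01034/0.1677 = 0.06168 L.
At equivalence all the acid is converted to ClO-; total volume = 0.03730 + 0.06168 = 0.09898 L, so [ClO-] = 0.01034/0.09898 = 0.1045 M.
Kb = Kw/Ka = 1.0e-14 / 3.0 x 10^-8 = 3.33e-7.
[OH^-] = sqrt(Kb x [ClO-]) = sqrt(3.33e-7 x 0.1045) = 0.000187 M.
pOH = 3.73, so pH = 14.00 - 3.73 = 10.27.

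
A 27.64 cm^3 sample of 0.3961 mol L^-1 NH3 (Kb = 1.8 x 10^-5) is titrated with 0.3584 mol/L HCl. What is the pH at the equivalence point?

4.99

n(NH3) = 0.3961 x 0.02764 = 0.01095 mol; V(HCl) at equivalence = 0.01095/0.3584 = 0.03055 L.
At equivalence the base is fully converted to NH4+; total volume = 0.05819 L, so [NH4+] = 0.01095/0.05819 = 0.1882 M.
Ka(NH4+) = Kw/Kb = 1.0e-14 / 1.8 x 10^-5 = 5.56e-10.
[H^+] = sqrt(Ka x [NH4+]) = sqrt(5.56e-10 x 0.1882) = 1.02e-5 M.
pH = -log(1.02e-5) = 4.99.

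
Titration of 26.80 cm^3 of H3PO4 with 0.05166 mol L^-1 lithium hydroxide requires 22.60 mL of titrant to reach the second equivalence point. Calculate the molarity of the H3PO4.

n(LiOH) = 0.05166 x 0.02260 = 0.001168 mol.
At the second equivalence point, 2 mol OH^- react per mol H3PO4, so n(H3PO4) = 0.001168 / 2 = 0.0005838 mol.
[H3PO4] = 0.0005838 / 0.02680 L = 0.0218 M.

0.0218 M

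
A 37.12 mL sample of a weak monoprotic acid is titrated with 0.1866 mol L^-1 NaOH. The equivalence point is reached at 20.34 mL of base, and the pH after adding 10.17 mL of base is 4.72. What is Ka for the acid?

1.9 x 10^-5

10.17 mL is half of the equivalence volume, so this is the half-equivalence point where [HA] = [A^-].
At half-equivalence pH = pKa, so pKa = 4.72.
Ka = 10^(-4.72) = 1.9 x 10^-5.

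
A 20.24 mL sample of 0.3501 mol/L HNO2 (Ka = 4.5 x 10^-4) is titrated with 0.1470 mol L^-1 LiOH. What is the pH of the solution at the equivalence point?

8.18

n(HNO2) = 0.3501 x 0.02024 = 0.007086 mol; V(LiOH) at equivalence = 0.007086/0.1470 = 0.04820 L.
At equivalence all the acid is converted to NO2-; total volume = 0.02024 + 0.04820 = 0.06844 L, so [NO2-] = 0.007086/0.06844 = 0.1035 M.
Kb = Kw/Ka = 1.0e-14 / 4.5 x 10^-4 = 2.22e-11.
[OH^-] = sqrt(Kb x [NO2-]) = sqrt(2.22e-11 x 0.1035) = 1.52e-6 M.
pOH = 5.82, so pH = 14.00 - 5.82 = 8.18.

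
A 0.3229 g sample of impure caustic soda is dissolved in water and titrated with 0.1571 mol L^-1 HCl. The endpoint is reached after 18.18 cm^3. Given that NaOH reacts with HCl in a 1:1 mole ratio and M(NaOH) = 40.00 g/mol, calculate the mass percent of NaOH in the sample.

35.4%

n(HCl) = 0.1571 x 0.01818 = 0.002856 mol.
n(NaOH) = 0.002856 / 1 = 0.002856 mol.
mass of NaOH = 0.002856 x 40.00 = 0.1142 g.
% purity = 0.1142 / 0.3229 x 100 = 35.4%.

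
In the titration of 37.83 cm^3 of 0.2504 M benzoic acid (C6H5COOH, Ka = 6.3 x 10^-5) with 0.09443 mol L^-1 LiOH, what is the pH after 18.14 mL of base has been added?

Initial n(C6H5COOH) = 0.2504 x 0.03783 = 0.009473 mol.
n(LiOH) added = 0.09443 x 0.01814 = 0.001713 mol, converting that many moles of C6H5COOH to C6H5COO-.
Remaining n(C6H5COOH) = 0.007760 mol; n(C6H5COO-) = 0.001713 mol.
By Henderson-Hasselbalch, pH = pKa + log([A^-]/[HA]) = 4.20 + log(0.001713/0.007760) = 4.20 + (-0.66) = 3.54.

3.54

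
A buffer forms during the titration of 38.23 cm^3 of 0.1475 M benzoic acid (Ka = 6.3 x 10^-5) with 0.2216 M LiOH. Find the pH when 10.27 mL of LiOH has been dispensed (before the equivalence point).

Initial n(C6H5COOH) = 0.1475 x 0.03823 = 0.005639 mol.
n(LiOH) added = 0.2216 x 0.01027 = 0.002276 mol, converting that many moles of C6H5COOH to C6H5COO-.
Remaining n(C6H5COOH) = 0.003363 mol; n(C6H5COO-) = 0.002276 mol.
By Henderson-Hasselbalch, pH = pKa + log([A^-]/[HA]) = 4.20 + log(0.002276/0.003363) = 4.20 + (-0.17) = 4.03.

4.03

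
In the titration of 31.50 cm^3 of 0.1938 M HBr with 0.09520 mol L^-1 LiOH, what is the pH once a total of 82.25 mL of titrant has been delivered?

12.18

n(acid) = 0.1938 x 0.03150 = 0.006105 mol; n(LiOH) added = 0.09520 x 0.08225 = 0.007830 mol.
Base is in excess by 0.007830 - 0.006105 = 0.001726 mol in a total volume of 0.1138 L.
[OH^-] = 0.001726/0.1138 = 0.01517 M, so pOH = 1.82 and pH = 14.00 - 1.82 = 12.18.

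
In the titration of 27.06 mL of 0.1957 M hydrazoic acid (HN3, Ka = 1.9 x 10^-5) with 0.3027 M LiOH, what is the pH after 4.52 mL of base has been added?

Initial n(HN3) = 0.1957 x 0.02706 = 0.005296 mol.
n(LiOH) added = 0.3027 x 0.004520 = 0.001368 mol, converting that many moles of HN3 to N3-.
Remaining n(HN3) = 0.003927 mol; n(N3-) = 0.001368 mol.
By Henderson-Hasselbalch, pH = pKa + log([A^-]/[HA]) = 4.72 + log(0.001368/0.003927) = 4.72 + (-0.46) = 4.26.

4.26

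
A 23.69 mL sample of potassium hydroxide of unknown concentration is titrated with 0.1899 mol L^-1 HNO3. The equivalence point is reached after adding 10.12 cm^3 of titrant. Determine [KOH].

0.0811 M

n(HNO3) delivered = 0.1899 x 0.01012 = 0.001922 mol.
For a 1:1 reaction, n(KOH) = 0.001922 mol.
[KOH] = 0.001922 mol / 0.02369 L = 0.0811 M.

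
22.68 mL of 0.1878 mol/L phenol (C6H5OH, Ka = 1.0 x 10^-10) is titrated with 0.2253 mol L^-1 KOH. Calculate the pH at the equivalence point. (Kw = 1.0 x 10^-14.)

n(C6H5OH) = 0.1878 x 0.02268 = 0.004259 mol; V(KOH) at equivalence = 0.004259/0.2253 = 0.01891 L.
At equivalence all the acid is converted to C6H5O-; total volume = 0.02268 + 0.01891 = 0.04159 L, so [C6H5O-] = 0.004259/0.04159 = 0.1024 M.
Kb = Kw/Ka = 1.0e-14 / 1.0 x 10^-10 = 0.000100.
[OH^-] = sqrt(Kb x [C6H5O-]) = sqrt(0.000100 x 0.1024) = 0.00320 M.
pOH = 2.49, so pH = 14.00 - 2.49 = 11.51.

11.51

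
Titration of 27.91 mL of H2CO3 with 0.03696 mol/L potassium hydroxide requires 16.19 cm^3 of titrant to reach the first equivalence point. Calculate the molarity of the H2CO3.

0.0214 M

n(KOH) = 0.03696 x 0.01619 = 0.0005984 mol.
At the first equivalence point, 1 mol OH^- react per mol H2CO3, so n(H2CO3) = 0.0005984 / 1 = 0.0005984 mol.
[H2CO3] = 0.0005984 / 0.02791 L = 0.0214 M.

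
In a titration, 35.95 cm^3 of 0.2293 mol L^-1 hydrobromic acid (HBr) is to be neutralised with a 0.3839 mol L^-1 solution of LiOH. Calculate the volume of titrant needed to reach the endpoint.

n(HBr) = 0.2293 mol/L x 0.03595 L = 0.008243 mol.
At equivalence n(LiOH) = n(HBr) = 0.008243 mol.
V(LiOH) = 0.008243 / 0.3839 = 0.02147 L = 21.5 mL.

21.5 mL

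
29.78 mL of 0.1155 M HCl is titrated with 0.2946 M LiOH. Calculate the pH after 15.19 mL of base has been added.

n(acid) = 0.1155 x 0.02978 = 0.003440 mol; n(LiOH) added = 0.2946 x 0.01519 = 0.004475 mol.
Base is in excess by 0.004475 - 0.003440 = 0.001035 mol in a total volume of 0.04497 L.
[OH^-] = 0.001035/0.04497 = 0.02302 M, so pOH = 1.64 and pH = 14.00 - 1.64 = 12.36.

12.36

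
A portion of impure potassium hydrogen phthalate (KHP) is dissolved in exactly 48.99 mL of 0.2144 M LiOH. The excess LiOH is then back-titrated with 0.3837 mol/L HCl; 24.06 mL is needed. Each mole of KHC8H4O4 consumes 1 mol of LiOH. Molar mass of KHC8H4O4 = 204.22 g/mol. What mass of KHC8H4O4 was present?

Total n(LiOH) added = 0.2144 x 0.04899 = 0.01050 mol.
n(HCl) used = 0.3837 x 0.02406 = 0.009232 mol, which equals the excess n(LiOH).
So n(LiOH) consumed by the sample = 0.01050 - 0.009232 = 0.001272 mol.
n(KHC8H4O4) = 0.001272 / 1 = 0.001272 mol.
mass = 0.001272 mol x 204.22 g/mol = 0.260 g.

0.260 g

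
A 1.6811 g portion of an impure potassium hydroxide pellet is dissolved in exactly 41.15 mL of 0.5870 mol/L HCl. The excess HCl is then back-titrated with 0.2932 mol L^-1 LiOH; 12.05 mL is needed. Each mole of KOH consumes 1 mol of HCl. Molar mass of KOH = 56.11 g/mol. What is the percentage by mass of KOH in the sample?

Total n(HCl) added = 0.5870 x 0.04115 = 0.02416 mol.
n(LiOH) used = 0.2932 x 0.01205 = 0.003533 mol, which equals the excess n(HCl).
So n(HCl) consumed by the sample = 0.02416 - 0.003533 = 0.02062 mol.
n(KOH) = 0.02062 / 1 = 0.02062 mol.
mass KOH = 0.02062 x 56.11 = 1.157 g, so %KOH = 1.157/1.6811 x 100 = 68.8%.

68.8%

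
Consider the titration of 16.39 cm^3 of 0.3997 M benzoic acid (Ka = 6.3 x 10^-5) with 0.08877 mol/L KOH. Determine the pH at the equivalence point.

n(C6H5COOH) = 0.3997 x 0.01639 = 0.006551 mol; V(KOH) at equivalence = 0.006551/0.08877 = 0.07380 L.
At equivalence all the acid is converted to C6H5COO-; total volume = 0.01639 + 0.07380 = 0.09019 L, so [C6H5COO-] = 0.006551/0.09019 = 0.07264 M.
Kb = Kw/Ka = 1.0e-14 / 6.3 x 10^-5 = 1.59e-10.
[OH^-] = sqrt(Kb x [C6H5COO-]) = sqrt(1.59e-10 x 0.07264) = 3.40e-6 M.
pOH = 5.47, so pH = 14.00 - 5.47 = 8.53.

8.53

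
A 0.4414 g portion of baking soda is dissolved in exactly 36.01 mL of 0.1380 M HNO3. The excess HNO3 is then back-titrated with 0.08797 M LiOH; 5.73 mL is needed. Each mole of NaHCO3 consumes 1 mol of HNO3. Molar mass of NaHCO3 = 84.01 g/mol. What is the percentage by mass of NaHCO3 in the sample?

85.0%

Total n(HNO3) added = 0.1380 x 0.03601 = 0.004969 mol.
n(LiOH) used = 0.08797 x 0.005730 = 0.0005041 mol, which equals the excess n(HNO3).
So n(HNO3) consumed by the sample = 0.004969 - 0.0005041 = 0.004465 mol.
n(NaHCO3) = 0.004465 / 1 = 0.004465 mol.
mass NaHCO3 = 0.004465 x 84.01 = 0.3751 g, so %NaHCO3 = 0.3751/0.4414 x 100 = 85.0%.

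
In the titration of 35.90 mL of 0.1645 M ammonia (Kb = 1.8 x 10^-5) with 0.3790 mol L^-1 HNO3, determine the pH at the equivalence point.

5.10

n(NH3) = 0.1645 x 0.03590 = 0.005906 mol; V(HNO3) at equivalence = 0.005906/0.3790 = 0.01558 L.
At equivalence the base is fully converted to NH4+; total volume = 0.05148 L, so [NH4+] = 0.005906/0.05148 = 0.1147 M.
Ka(NH4+) = Kw/Kb = 1.0e-14 / 1.8 x 10^-5 = 5.56e-10.
[H^+] = sqrt(Ka x [NH4+]) = sqrt(5.56e-10 x 0.1147) = 7.98e-6 M.
pH = -log(7.98e-6) = 5.10.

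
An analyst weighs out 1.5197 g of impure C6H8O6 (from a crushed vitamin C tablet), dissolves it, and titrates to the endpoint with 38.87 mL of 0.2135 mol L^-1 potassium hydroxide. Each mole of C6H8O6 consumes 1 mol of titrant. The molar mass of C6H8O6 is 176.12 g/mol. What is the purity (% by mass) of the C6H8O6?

n(KOH) = 0.2135 x 0.03887 = 0.008299 mol.
n(C6H8O6) = 0.008299 / 1 = 0.008299 mol.
mass of C6H8O6 = 0.008299 x 176.12 = 1.462 g.
% purity = 1.462 / 1.5197 x 100 = 96.2%.

96.2%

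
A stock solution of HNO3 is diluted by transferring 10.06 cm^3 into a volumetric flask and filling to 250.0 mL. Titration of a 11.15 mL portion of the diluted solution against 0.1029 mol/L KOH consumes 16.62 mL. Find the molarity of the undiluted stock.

n(KOH) = 0.1029 x 0.01662 = 0.001710 mol.
n(HNO3) in the aliquot = 0.001710 mol.
[diluted HNO3] = 0.001710 / 0.01115 = 0.1534 M.
Dilution factor = 250.0/10.06 = 24.85, so [stock] = 0.1534 x 24.85 = 3.81 M.

3.81 M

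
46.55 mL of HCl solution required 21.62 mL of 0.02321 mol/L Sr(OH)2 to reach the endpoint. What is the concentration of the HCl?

n(Sr(OH)2) delivered = 0.02321 x 0.02162 = 0.0005018 mol.
The reaction is 2 HCl + 1 Sr(OH)2, so n(HCl) = 0.0005018 x 2/1 = 0.001004 mol.
[HCl] = 0.001004 mol / 0.04655 L = 0.0216 M.

0.0216 M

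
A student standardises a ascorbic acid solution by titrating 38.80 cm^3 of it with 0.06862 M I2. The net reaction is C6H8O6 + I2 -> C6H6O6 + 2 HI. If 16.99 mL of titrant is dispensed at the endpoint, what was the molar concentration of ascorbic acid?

n(I2) = 0.06862 x 0.01699 = 0.001166 mol.
From the balanced equation, 1 mol I2 reacts with 1 mol ascorbic acid, so n(ascorbic acid) = 0.001166 x 1/1 = 0.001166 mol.
[ascorbic acid] = 0.001166 / 0.03880 L = 0.0300 M.

0.0300 M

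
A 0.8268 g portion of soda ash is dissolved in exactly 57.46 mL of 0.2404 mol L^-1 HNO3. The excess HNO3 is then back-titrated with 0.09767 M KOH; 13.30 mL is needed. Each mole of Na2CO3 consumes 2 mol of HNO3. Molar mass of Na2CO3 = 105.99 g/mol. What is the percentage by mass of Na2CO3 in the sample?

80.2%

Total n(HNO3) added = 0.2404 x 0.05746 = 0.01381 mol.
n(KOH) used = 0.09767 x 0.01330 = 0.001299 mol, which equals the excess n(HNO3).
So n(HNO3) consumed by the sample = 0.01381 - 0.001299 = 0.01251 mol.
n(Na2CO3) = 0.01251 / 2 = 0.006257 mol.
mass Na2CO3 = 0.006257 x 105.99 = 0.6632 g, so %Na2CO3 = 0.6632/0.8268 x 100 = 80.2%.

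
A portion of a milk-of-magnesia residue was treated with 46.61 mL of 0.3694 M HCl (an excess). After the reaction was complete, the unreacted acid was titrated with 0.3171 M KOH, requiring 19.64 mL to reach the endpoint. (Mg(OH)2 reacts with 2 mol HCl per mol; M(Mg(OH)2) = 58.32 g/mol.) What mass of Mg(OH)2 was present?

0.320 g

Total n(HCl) added = 0.3694 x 0.04661 = 0.01722 mol.
n(KOH) used = 0.3171 x 0.01964 = 0.006228 mol, which equals the excess n(HCl).
So n(HCl) consumed by the sample = 0.01722 - 0.006228 = 0.01099 mol.
n(Mg(OH)2) = 0.01099 / 2 = 0.005495 mol.
mass = 0.005495 mol x 58.32 g/mol = 0.320 g.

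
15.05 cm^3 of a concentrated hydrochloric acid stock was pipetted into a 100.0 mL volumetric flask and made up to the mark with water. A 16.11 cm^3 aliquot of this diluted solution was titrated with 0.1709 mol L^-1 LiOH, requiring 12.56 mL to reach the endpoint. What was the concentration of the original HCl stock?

0.885 M

n(LiOH) = 0.1709 x 0.01256 = 0.002147 mol.
n(HCl) in the aliquot = 0.002147 mol.
[diluted HCl] = 0.002147 / 0.01611 = 0.1332 M.
Dilution factor = 100.0/15.05 = 6.645, so [stock] = 0.1332 x 6.645 = 0.885 M.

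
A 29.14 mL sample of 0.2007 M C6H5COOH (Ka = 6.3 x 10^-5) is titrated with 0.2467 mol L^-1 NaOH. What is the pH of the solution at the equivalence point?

8.62

n(C6H5COOH) = 0.2007 x 0.02914 = 0.005848 mol; V(NaOH) at equivalence = 0.005848/0.2467 = 0.02371 L.
At equivalence all the acid is converted to C6H5COO-; total volume = 0.02914 + 0.02371 = 0.05285 L, so [C6H5COO-] = 0.005848/0.05285 = 0.1107 M.
Kb = Kw/Ka = 1.0e-14 / 6.3 x 10^-5 = 1.59e-10.
[OH^-] = sqrt(Kb x [C6H5COO-]) = sqrt(1.59e-10 x 0.1107) = 4.19e-6 M.
pOH = 5.38, so pH = 14.00 - 5.38 = 8.62.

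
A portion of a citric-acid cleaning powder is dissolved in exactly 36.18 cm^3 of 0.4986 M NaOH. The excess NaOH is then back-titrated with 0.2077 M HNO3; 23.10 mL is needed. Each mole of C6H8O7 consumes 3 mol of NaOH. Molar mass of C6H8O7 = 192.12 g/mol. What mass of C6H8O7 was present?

Total n(NaOH) added = 0.4986 x 0.03618 = 0.01804 mol.
n(HNO3) used = 0.2077 x 0.02310 = 0.004798 mol, which equals the excess n(NaOH).
So n(NaOH) consumed by the sample = 0.01804 - 0.004798 = 0.01324 mol.
n(C6H8O7) = 0.01324 / 3 = 0.004414 mol.
mass = 0.004414 mol x 192.12 g/mol = 0.848 g.

0.848 g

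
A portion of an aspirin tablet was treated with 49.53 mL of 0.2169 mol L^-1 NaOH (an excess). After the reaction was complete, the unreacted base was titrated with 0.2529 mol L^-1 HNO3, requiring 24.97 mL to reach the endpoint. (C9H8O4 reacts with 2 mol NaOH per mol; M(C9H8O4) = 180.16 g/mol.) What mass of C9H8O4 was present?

0.399 g

Total n(NaOH) added = 0.2169 x 0.04953 = 0.01074 mol.
n(HNO3) used = 0.2529 x 0.02497 = 0.006315 mol, which equals the excess n(NaOH).
So n(NaOH) consumed by the sample = 0.01074 - 0.006315 = 0.004428 mol.
n(C9H8O4) = 0.004428 / 2 = 0.002214 mol.
mass = 0.002214 mol x 180.16 g/mol = 0.399 g.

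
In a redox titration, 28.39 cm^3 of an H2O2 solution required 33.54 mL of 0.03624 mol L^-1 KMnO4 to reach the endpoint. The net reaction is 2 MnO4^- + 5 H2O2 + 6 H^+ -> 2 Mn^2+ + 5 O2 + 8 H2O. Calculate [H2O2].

0.107 M

n(KMnO4) = 0.03624 x 0.03354 = 0.001215 mol.
From the balanced equation, 2 mol KMnO4 reacts with 5 mol H2O2, so n(H2O2) = 0.001215 x 5/2 = 0.003039 mol.
[H2O2] = 0.003039 / 0.02839 L = 0.107 M.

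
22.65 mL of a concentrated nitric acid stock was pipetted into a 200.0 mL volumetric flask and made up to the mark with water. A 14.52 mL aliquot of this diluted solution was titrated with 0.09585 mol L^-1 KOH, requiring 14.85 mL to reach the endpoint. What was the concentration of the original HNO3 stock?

0.866 M

n(KOH) = 0.09585 x 0.01485 = 0.001423 mol.
n(HNO3) in the aliquot = 0.001423 mol.
[diluted HNO3] = 0.001423 / 0.01452 = 0.09803 M.
Dilution factor = 200.0/22.65 = 8.830, so [stock] = 0.09803 x 8.830 = 0.866 M.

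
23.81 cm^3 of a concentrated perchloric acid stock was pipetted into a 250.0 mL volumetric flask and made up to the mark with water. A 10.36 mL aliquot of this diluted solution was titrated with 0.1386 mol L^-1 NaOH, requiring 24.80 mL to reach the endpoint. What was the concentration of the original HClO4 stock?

n(NaOH) = 0.1386 x 0.02480 = 0.003437 mol.
n(HClO4) in the aliquot = 0.003437 mol.
[diluted HClO4] = 0.003437 / 0.01036 = 0.3318 M.
Dilution factor = 250.0/23.81 = 10.50, so [stock] = 0.3318 x 10.50 = 3.48 M.

3.48 M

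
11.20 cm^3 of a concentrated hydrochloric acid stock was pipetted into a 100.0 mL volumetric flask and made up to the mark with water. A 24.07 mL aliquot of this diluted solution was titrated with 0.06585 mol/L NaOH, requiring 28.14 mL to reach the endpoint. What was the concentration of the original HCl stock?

n(NaOH) = 0.06585 x 0.02814 = 0.001853 mol.
n(HCl) in the aliquot = 0.001853 mol.
[diluted HCl] = 0.001853 / 0.02407 = 0.07698 M.
Dilution factor = 100.0/11.20 = 8.929, so [stock] = 0.07698 x 8.929 = 0.687 M.

0.687 M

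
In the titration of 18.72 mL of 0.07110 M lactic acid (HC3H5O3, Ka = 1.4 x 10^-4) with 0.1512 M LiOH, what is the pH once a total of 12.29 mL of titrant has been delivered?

12.23

n(acid) = 0.07110 x 0.01872 = 0.001331 mol; n(LiOH) added = 0.1512 x 0.01229 = 0.001858 mol.
Base is in excess by 0.001858 - 0.001331 = 0.0005273 mol in a total volume of 0.03101 L.
[OH^-] = 0.0005273/0.03101 = 0.01700 M, so pOH = 1.77 and pH = 14.00 - 1.77 = 12.23.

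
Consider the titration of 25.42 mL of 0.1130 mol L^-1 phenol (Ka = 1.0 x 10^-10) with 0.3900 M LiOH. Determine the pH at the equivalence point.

n(C6H5OH) = 0.1130 x 0.02542 = 0.002872 mol; V(LiOH) at equivalence = 0.002872/0.3900 = 0.007365 L.
At equivalence all the acid is converted to C6H5O-; total volume = 0.02542 + 0.007365 = 0.03279 L, so [C6H5O-] = 0.002872/0.03279 = 0.08761 M.
Kb = Kw/Ka = 1.0e-14 / 1.0 x 10^-10 = 0.000100.
[OH^-] = sqrt(Kb x [C6H5O-]) = sqrt(0.000100 x 0.08761) = 0.00296 M.
pOH = 2.53, so pH = 14.00 - 2.53 = 11.47.

11.47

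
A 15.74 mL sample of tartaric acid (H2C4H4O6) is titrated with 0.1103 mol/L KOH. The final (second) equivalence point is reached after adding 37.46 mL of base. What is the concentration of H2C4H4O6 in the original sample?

0.131 M

n(KOH) = 0.1103 x 0.03746 = 0.004132 mol.
At the final (second) equivalence point, 2 mol OH^- react per mol H2C4H4O6, so n(H2C4H4O6) = 0.004132 / 2 = 0.002066 mol.
[H2C4H4O6] = 0.002066 / 0.01574 L = 0.131 M.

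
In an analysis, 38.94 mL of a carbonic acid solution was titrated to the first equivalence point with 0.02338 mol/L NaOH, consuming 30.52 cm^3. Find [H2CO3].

0.0183 M

n(NaOH) = 0.02338 x 0.03052 = 0.0007136 mol.
At the first equivalence point, 1 mol OH^- react per mol H2CO3, so n(H2CO3) = 0.0007136 / 1 = 0.0007136 mol.
[H2CO3] = 0.0007136 / 0.03894 L = 0.0183 M.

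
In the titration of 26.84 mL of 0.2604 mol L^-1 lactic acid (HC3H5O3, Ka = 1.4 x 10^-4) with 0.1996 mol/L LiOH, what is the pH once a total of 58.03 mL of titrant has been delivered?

n(acid) = 0.2604 x 0.02684 = 0.006989 mol; n(LiOH) added = 0.1996 x 0.05803 = 0.01158 mol.
Base is in excess by 0.01158 - 0.006989 = 0.004594 mol in a total volume of 0.08487 L.
[OH^-] = 0.004594/0.08487 = 0.05413 M, so pOH = 1.27 and pH = 14.00 - 1.27 = 12.73.

12.73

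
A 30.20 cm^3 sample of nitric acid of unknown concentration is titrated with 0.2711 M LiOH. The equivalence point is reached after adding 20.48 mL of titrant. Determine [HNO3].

0.184 M

n(LiOH) delivered = 0.2711 x 0.02048 = 0.005552 mol.
For a 1:1 reaction, n(HNO3) = 0.005552 mol.
[HNO3] = 0.005552 mol / 0.03020 L = 0.184 M.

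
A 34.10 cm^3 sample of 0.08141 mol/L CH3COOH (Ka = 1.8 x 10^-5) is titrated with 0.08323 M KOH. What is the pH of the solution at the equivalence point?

n(CH3COOH) = 0.08141 x 0.03410 = 0.002776 mol; V(KOH) at equivalence = 0.002776/0.08323 = 0.03335 L.
At equivalence all the acid is converted to CH3COO-; total volume = 0.03410 + 0.03335 = 0.06745 L, so [CH3COO-] = 0.002776/0.06745 = 0.04115 M.
Kb = Kw/Ka = 1.0e-14 / 1.8 x 10^-5 = 5.56e-10.
[OH^-] = sqrt(Kb x [CH3COO-]) = sqrt(5.56e-10 x 0.04115) = 4.78e-6 M.
pOH = 5.32, so pH = 14.00 - 5.32 = 8.68.

8.68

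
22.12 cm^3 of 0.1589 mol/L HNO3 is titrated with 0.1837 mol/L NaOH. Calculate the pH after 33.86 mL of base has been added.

12.68

n(acid) = 0.1589 x 0.02212 = 0.003515 mol; n(NaOH) added = 0.1837 x 0.03386 = 0.006220 mol.
Base is in excess by 0.006220 - 0.003515 = 0.002705 mol in a total volume of 0.05598 L.
[OH^-] = 0.002705/0.05598 = 0.04832 M, so pOH = 1.32 and pH = 14.00 - 1.32 = 12.68.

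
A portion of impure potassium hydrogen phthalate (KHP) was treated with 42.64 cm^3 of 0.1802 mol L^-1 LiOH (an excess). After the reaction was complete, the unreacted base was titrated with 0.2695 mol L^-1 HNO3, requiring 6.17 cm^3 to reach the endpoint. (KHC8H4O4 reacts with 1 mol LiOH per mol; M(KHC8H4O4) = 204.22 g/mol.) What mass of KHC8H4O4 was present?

1.23 g

Total n(LiOH) added = 0.1802 x 0.04264 = 0.007684 mol.
n(HNO3) used = 0.2695 x 0.006170 = 0.001663 mol, which equals the excess n(LiOH).
So n(LiOH) consumed by the sample = 0.007684 - 0.001663 = 0.006021 mol.
n(KHC8H4O4) = 0.006021 / 1 = 0.006021 mol.
mass = 0.006021 mol x 204.22 g/mol = 1.23 g.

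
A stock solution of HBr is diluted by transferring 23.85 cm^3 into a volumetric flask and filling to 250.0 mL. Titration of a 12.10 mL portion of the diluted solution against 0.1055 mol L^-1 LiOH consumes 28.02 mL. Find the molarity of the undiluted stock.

2.56 M

n(LiOH) = 0.1055 x 0.02802 = 0.002956 mol.
n(HBr) in the aliquot = 0.002956 mol.
[diluted HBr] = 0.002956 / 0.01210 = 0.2443 M.
Dilution factor = 250.0/23.85 = 10.48, so [stock] = 0.2443 x 10.48 = 2.56 M.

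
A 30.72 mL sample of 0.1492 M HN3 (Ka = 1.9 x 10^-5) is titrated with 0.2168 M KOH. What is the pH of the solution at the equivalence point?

n(HN3) = 0.1492 x 0.03072 = 0.004583 mol; V(KOH) at equivalence = 0.004583/0.2168 = 0.02114 L.
At equivalence all the acid is converted to N3-; total volume = 0.03072 + 0.02114 = 0.05186 L, so [N3-] = 0.004583/0.05186 = 0.08838 M.
Kb = Kw/Ka = 1.0e-14 / 1.9 x 10^-5 = 5.26e-10.
[OH^-] = sqrt(Kb x [N3-]) = sqrt(5.26e-10 x 0.08838) = 6.82e-6 M.
pOH = 5.17, so pH = 14.00 - 5.17 = 8.83.

8.83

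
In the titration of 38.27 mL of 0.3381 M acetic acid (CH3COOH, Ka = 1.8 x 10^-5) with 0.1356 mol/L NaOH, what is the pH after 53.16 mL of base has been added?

4.84

Initial n(CH3COOH) = 0.3381 x 0.03827 = 0.01294 mol.
n(NaOH) added = 0.1356 x 0.05316 = 0.007208 mol, converting that many moles of CH3COOH to CH3COO-.
Remaining n(CH3COOH) = 0.005731 mol; n(CH3COO-) = 0.007208 mol.
By Henderson-Hasselbalch, pH = pKa + log([A^-]/[HA]) = 4.74 + log(0.007208/0.005731) = 4.74 + (+0.10) = 4.84.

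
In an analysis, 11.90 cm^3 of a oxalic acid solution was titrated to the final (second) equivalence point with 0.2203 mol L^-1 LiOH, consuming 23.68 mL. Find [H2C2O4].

n(LiOH) = 0.2203 x 0.02368 = 0.005217 mol.
At the final (second) equivalence point, 2 mol OH^- react per mol H2C2O4, so n(H2C2O4) = 0.005217 / 2 = 0.002608 mol.
[H2C2O4] = 0.002608 / 0.01190 L = 0.219 M.

0.219 M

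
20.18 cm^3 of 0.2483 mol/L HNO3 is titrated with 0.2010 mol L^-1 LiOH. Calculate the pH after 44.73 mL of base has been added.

n(acid) = 0.2483 x 0.02018 = 0.005011 mol; n(LiOH) added = 0.2010 x 0.04473 = 0.008991 mol.
Base is in excess by 0.008991 - 0.005011 = 0.003980 mol in a total volume of 0.06491 L.
[OH^-] = 0.003980/0.06491 = 0.06132 M, so pOH = 1.21 and pH = 14.00 - 1.21 = 12.79.

12.79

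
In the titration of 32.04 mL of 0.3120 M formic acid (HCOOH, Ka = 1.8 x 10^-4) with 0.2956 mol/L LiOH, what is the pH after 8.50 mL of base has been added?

3.27

Initial n(HCOOH) = 0.3120 x 0.03204 = 0.009996 mol.
n(LiOH) added = 0.2956 x 0.008500 = 0.002513 mol, converting that many moles of HCOOH to HCOO-.
Remaining n(HCOOH) = 0.007484 mol; n(HCOO-) = 0.002513 mol.
By Henderson-Hasselbalch, pH = pKa + log([A^-]/[HA]) = 3.74 + log(0.002513/0.007484) = 3.74 + (-0.47) = 3.27.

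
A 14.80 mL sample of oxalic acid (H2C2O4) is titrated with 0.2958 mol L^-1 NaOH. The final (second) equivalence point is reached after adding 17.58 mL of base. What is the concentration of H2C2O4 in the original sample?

0.176 M

n(NaOH) = 0.2958 x 0.01758 = 0.005200 mol.
At the final (second) equivalence point, 2 mol OH^- react per mol H2C2O4, so n(H2C2O4) = 0.005200 / 2 = 0.002600 mol.
[H2C2O4] = 0.002600 / 0.01480 L = 0.176 M.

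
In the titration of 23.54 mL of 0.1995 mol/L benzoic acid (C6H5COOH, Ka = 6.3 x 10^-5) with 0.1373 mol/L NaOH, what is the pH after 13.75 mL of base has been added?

Initial n(C6H5COOH) = 0.1995 x 0.02354 = 0.004696 mol.
n(NaOH) added = 0.1373 x 0.01375 = 0.001888 mol, converting that many moles of C6H5COOH to C6H5COO-.
Remaining n(C6H5COOH) = 0.002808 mol; n(C6H5COO-) = 0.001888 mol.
By Henderson-Hasselbalch, pH = pKa + log([A^-]/[HA]) = 4.20 + log(0.001888/0.002808) = 4.20 + (-0.17) = 4.03.

4.03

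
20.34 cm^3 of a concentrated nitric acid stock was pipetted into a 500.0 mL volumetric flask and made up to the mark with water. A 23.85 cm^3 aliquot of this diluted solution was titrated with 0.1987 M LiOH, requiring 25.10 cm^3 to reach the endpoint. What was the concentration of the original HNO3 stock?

n(LiOH) = 0.1987 x 0.02510 = 0.004987 mol.
n(HNO3) in the aliquot = 0.004987 mol.
[diluted HNO3] = 0.004987 / 0.02385 = 0.2091 M.
Dilution factor = 500.0/20.34 = 24.58, so [stock] = 0.2091 x 24.58 = 5.14 M.

5.14 M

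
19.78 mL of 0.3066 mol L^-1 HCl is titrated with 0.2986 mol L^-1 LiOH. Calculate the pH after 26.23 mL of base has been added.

n(acid) = 0.3066 x 0.01978 = 0.006065 mol; n(LiOH) added = 0.2986 x 0.02623 = 0.007832 mol.
Base is in excess by 0.007832 - 0.006065 = 0.001768 mol in a total volume of 0.04601 L.
[OH^-] = 0.001768/0.04601 = 0.03842 M, so pOH = 1.42 and pH = 14.00 - 1.42 = 12.58.

12.58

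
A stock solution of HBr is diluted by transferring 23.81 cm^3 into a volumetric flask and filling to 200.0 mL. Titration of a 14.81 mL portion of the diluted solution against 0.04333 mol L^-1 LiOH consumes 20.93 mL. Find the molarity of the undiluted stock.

0.514 M

n(LiOH) = 0.04333 x 0.02093 = 0.0009069 mol.
n(HBr) in the aliquot = 0.0009069 mol.
[diluted HBr] = 0.0009069 / 0.01481 = 0.06124 M.
Dilution factor = 200.0/23.81 = 8.400, so [stock] = 0.06124 x 8.400 = 0.514 M.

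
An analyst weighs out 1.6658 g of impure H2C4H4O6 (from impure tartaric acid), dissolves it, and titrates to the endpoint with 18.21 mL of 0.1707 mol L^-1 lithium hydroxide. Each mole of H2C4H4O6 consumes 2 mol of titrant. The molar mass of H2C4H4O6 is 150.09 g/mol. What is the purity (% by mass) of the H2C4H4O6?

n(LiOH) = 0.1707 x 0.01821 = 0.003108 mol.
n(H2C4H4O6) = 0.003108 / 2 = 0.001554 mol.
mass of H2C4H4O6 = 0.001554 x 150.09 = 0.2333 g.
% purity = 0.2333 / 1.6658 x 100 = 14.0%.

14.0%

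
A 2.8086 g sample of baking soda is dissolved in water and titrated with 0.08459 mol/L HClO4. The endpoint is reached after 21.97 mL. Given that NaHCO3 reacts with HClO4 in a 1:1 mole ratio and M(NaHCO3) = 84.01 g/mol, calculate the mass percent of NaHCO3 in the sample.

5.56%

n(HClO4) = 0.08459 x 0.02197 = 0.001858 mol.
n(NaHCO3) = 0.001858 / 1 = 0.001858 mol.
mass of NaHCO3 = 0.001858 x 84.01 = 0.1561 g.
% purity = 0.1561 / 2.8086 x 100 = 5.56%.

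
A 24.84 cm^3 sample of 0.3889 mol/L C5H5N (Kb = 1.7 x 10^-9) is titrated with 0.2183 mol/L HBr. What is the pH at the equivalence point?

n(C5H5N) = 0.3889 x 0.02484 = 0.009660 mol; V(HBr) at equivalence = 0.009660/0.2183 = 0.04425 L.
At equivalence the base is fully converted to C5H5NH+; total volume = 0.06909 L, so [C5H5NH+] = 0.009660/0.06909 = 0.1398 M.
Ka(C5H5NH+) = Kw/Kb = 1.0e-14 / 1.7 x 10^-9 = 5.88e-6.
[H^+] = sqrt(Ka x [C5H5NH+]) = sqrt(5.88e-6 x 0.1398) = 0.000907 M.
pH = -log(0.000907) = 3.04.

3.04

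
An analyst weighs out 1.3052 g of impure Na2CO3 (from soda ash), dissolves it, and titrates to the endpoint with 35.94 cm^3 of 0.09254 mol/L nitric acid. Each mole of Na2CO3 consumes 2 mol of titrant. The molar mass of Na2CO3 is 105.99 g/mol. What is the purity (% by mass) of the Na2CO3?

13.5%

n(HNO3) = 0.09254 x 0.03594 = 0.003326 mol.
n(Na2CO3) = 0.003326 / 2 = 0.001663 mol.
mass of Na2CO3 = 0.001663 x 105.99 = 0.1763 g.
% purity = 0.1763 / 1.3052 x 100 = 13.5%.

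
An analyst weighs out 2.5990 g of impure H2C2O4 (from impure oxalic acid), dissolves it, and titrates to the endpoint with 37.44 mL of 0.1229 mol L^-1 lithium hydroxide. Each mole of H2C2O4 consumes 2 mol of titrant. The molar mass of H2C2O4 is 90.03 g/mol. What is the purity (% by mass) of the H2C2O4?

n(LiOH) = 0.1229 x 0.03744 = 0.004601 mol.
n(H2C2O4) = 0.004601 / 2 = 0.002301 mol.
mass of H2C2O4 = 0.002301 x 90.03 = 0.2071 g.
% purity = 0.2071 / 2.5990 x 100 = 7.97%.

7.97%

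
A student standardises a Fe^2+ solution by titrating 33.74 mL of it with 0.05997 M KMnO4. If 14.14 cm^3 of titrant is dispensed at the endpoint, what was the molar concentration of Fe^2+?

0.126 M

n(KMnO4) = 0.05997 x 0.01414 = 0.0008480 mol.
From the balanced equation, 1 mol KMnO4 reacts with 5 mol Fe^2+, so n(Fe^2+) = 0.0008480 x 5/1 = 0.004240 mol.
[Fe^2+] = 0.004240 / 0.03374 L = 0.126 M.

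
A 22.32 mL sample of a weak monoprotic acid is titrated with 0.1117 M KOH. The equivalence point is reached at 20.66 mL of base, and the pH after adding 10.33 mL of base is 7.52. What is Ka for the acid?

3.0 x 10^-8

10.33 mL is half of the equivalence volume, so this is the half-equivalence point where [HA] = [A^-].
At half-equivalence pH = pKa, so pKa = 7.52.
Ka = 10^(-7.52) = 3.0 x 10^-8.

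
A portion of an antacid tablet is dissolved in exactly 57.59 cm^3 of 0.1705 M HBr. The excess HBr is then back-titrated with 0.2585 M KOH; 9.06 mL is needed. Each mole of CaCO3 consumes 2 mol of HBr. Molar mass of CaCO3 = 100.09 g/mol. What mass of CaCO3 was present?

0.374 g

Total n(HBr) added = 0.1705 x 0.05759 = 0.009819 mol.
n(KOH) used = 0.2585 x 0.009060 = 0.002342 mol, which equals the excess n(HBr).
So n(HBr) consumed by the sample = 0.009819 - 0.002342 = 0.007477 mol.
n(CaCO3) = 0.007477 / 2 = 0.003739 mol.
mass = 0.003739 mol x 100.09 g/mol = 0.374 g.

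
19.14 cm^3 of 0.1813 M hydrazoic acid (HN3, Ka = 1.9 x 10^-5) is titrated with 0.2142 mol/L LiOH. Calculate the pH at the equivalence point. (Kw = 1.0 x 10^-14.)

8.86

n(HN3) = 0.1813 x 0.01914 = 0.003470 mol; V(LiOH) at equivalence = 0.003470/0.2142 = 0.01620 L.
At equivalence all the acid is converted to N3-; total volume = 0.01914 + 0.01620 = 0.03534 L, so [N3-] = 0.003470/0.03534 = 0.09819 M.
Kb = Kw/Ka = 1.0e-14 / 1.9 x 10^-5 = 5.26e-10.
[OH^-] = sqrt(Kb x [N3-]) = sqrt(5.26e-10 x 0.09819) = 7.19e-6 M.
pOH = 5.14, so pH = 14.00 - 5.14 = 8.86.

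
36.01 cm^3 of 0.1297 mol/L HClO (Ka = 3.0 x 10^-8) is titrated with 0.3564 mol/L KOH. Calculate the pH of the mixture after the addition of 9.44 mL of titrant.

Initial n(HClO) = 0.1297 x 0.03601 = 0.004670 mol.
n(KOH) added = 0.3564 x 0.009440 = 0.003364 mol, converting that many moles of HClO to ClO-.
Remaining n(HClO) = 0.001306 mol; n(ClO-) = 0.003364 mol.
By Henderson-Hasselbalch, pH = pKa + log([A^-]/[HA]) = 7.52 + log(0.003364/0.001306) = 7.52 + (+0.41) = 7.93.

7.93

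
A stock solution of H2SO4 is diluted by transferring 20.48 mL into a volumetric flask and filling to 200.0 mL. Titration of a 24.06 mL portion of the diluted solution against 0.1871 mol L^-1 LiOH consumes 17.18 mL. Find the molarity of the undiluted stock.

n(LiOH) = 0.1871 x 0.01718 = 0.003214 mol.
n(H2SO4) in the aliquot = 0.003214 x 1/2 = 0.001607 mol.
[diluted H2SO4] = 0.001607 / 0.02406 = 0.06680 M.
Dilution factor = 200.0/20.48 = 9.766, so [stock] = 0.06680 x 9.766 = 0.652 M.

0.652 M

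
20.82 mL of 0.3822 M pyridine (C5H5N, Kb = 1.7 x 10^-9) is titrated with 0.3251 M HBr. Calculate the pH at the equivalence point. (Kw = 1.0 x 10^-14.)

2.99

n(C5H5N) = 0.3822 x 0.02082 = 0.007957 mol; V(HBr) at equivalence = 0.007957/0.3251 = 0.02448 L.
At equivalence the base is fully converted to C5H5NH+; total volume = 0.04530 L, so [C5H5NH+] = 0.007957/0.04530 = 0.1757 M.
Ka(C5H5NH+) = Kw/Kb = 1.0e-14 / 1.7 x 10^-9 = 5.88e-6.
[H^+] = sqrt(Ka x [C5H5NH+]) = sqrt(5.88e-6 x 0.1757) = 0.00102 M.
pH = -log(0.00102) = 2.99.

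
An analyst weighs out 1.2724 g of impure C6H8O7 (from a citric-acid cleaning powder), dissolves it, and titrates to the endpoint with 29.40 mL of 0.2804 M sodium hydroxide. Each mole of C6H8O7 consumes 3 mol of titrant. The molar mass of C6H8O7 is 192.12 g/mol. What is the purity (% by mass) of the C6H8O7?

n(NaOH) = 0.2804 x 0.02940 = 0.008244 mol.
n(C6H8O7) = 0.008244 / 3 = 0.002748 mol.
mass of C6H8O7 = 0.002748 x 192.12 = 0.5279 g.
% purity = 0.5279 / 1.2724 x 100 = 41.5%.

41.5%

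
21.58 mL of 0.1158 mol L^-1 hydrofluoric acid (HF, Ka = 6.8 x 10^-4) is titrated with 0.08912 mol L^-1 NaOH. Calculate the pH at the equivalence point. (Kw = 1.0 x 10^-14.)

n(HF) = 0.1158 x 0.02158 = 0.002499 mol; V(NaOH) at equivalence = 0.002499/0.08912 = 0.02804 L.
At equivalence all the acid is converted to F-; total volume = 0.02158 + 0.02804 = 0.04962 L, so [F-] = 0.002499/0.04962 = 0.05036 M.
Kb = Kw/Ka = 1.0e-14 / 6.8 x 10^-4 = 1.47e-11.
[OH^-] = sqrt(Kb x [F-]) = sqrt(1.47e-11 x 0.05036) = 8.61e-7 M.
pOH = 6.07, so pH = 14.00 - 6.07 = 7.93.

7.93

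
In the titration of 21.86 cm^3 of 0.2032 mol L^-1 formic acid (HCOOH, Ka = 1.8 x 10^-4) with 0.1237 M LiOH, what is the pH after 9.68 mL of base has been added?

3.31

Initial n(HCOOH) = 0.2032 x 0.02186 = 0.004442 mol.
n(LiOH) added = 0.1237 x 0.009680 = 0.001197 mol, converting that many moles of HCOOH to HCOO-.
Remaining n(HCOOH) = 0.003245 mol; n(HCOO-) = 0.001197 mol.
By Henderson-Hasselbalch, pH = pKa + log([A^-]/[HA]) = 3.74 + log(0.001197/0.003245) = 3.74 + (-0.43) = 3.31.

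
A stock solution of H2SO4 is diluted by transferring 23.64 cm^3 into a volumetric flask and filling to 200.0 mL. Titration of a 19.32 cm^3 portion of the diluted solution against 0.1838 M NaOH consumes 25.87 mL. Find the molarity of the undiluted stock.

n(NaOH) = 0.1838 x 0.02587 = 0.004755 mol.
n(H2SO4) in the aliquot = 0.004755 x 1/2 = 0.002377 mol.
[diluted H2SO4] = 0.002377 / 0.01932 = 0.1231 M.
Dilution factor = 200.0/23.64 = 8.460, so [stock] = 0.1231 x 8.460 = 1.04 M.

1.04 M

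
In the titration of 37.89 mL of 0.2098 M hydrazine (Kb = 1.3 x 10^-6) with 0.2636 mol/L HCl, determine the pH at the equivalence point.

n(N2H4) = 0.2098 x 0.03789 = 0.007949 mol; V(HCl) at equivalence = 0.007949/0.2636 = 0.03016 L.
At equivalence the base is fully converted to N2H5+; total volume = 0.06805 L, so [N2H5+] = 0.007949/0.06805 = 0.1168 M.
Ka(N2H5+) = Kw/Kb = 1.0e-14 / 1.3 x 10^-6 = 7.69e-9.
[H^+] = sqrt(Ka x [N2H5+]) = sqrt(7.69e-9 x 0.1168) = 3.00e-5 M.
pH = -log(3.00e-5) = 4.52.

4.52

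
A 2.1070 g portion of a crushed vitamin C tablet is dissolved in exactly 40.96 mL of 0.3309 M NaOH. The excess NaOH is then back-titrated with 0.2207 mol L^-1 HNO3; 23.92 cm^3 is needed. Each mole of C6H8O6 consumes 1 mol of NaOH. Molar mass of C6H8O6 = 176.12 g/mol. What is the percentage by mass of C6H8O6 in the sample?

69.2%

Total n(NaOH) added = 0.3309 x 0.04096 = 0.01355 mol.
n(HNO3) used = 0.2207 x 0.02392 = 0.005279 mol, which equals the excess n(NaOH).
So n(NaOH) consumed by the sample = 0.01355 - 0.005279 = 0.008275 mol.
n(C6H8O6) = 0.008275 / 1 = 0.008275 mol.
mass C6H8O6 = 0.008275 x 176.12 = 1.457 g, so %C6H8O6 = 1.457/2.1070 x 100 = 69.2%.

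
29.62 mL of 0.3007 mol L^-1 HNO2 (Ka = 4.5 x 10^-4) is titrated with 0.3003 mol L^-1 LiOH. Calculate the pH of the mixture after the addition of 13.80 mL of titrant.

Initial n(HNO2) = 0.3007 x 0.02962 = 0.008907 mol.
n(LiOH) added = 0.3003 x 0.01380 = 0.004144 mol, converting that many moles of HNO2 to NO2-.
Remaining n(HNO2) = 0.004763 mol; n(NO2-) = 0.004144 mol.
By Henderson-Hasselbalch, pH = pKa + log([A^-]/[HA]) = 3.35 + log(0.004144/0.004763) = 3.35 + (-0.06) = 3.29.

3.29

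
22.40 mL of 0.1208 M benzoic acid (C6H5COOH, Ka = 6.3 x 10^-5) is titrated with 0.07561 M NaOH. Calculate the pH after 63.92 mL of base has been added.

n(acid) = 0.1208 x 0.02240 = 0.002706 mol; n(NaOH) added = 0.07561 x 0.06392 = 0.004833 mol.
Base is in excess by 0.004833 - 0.002706 = 0.002127 mol in a total volume of 0.08632 L.
[OH^-] = 0.002127/0.08632 = 0.02464 M, so pOH = 1.61 and pH = 14.00 - 1.61 = 12.39.

12.39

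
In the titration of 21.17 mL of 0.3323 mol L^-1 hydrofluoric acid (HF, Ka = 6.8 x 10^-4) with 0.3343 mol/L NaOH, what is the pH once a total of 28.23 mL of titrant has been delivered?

n(acid) = 0.3323 x 0.02117 = 0.007035 mol; n(NaOH) added = 0.3343 x 0.02823 = 0.009437 mol.
Base is in excess by 0.009437 - 0.007035 = 0.002402 mol in a total volume of 0.04940 L.
[OH^-] = 0.002402/0.04940 = 0.04863 M, so pOH = 1.31 and pH = 14.00 - 1.31 = 12.69.

12.69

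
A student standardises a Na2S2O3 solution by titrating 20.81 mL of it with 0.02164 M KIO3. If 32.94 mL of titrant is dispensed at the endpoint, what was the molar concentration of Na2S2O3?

0.206 M

n(KIO3) = 0.02164 x 0.03294 = 0.0007128 mol.
From the balanced equation, 1 mol KIO3 reacts with 6 mol Na2S2O3, so n(Na2S2O3) = 0.0007128 x 6/1 = 0.004277 mol.
[Na2S2O3] = 0.004277 / 0.02081 L = 0.206 M.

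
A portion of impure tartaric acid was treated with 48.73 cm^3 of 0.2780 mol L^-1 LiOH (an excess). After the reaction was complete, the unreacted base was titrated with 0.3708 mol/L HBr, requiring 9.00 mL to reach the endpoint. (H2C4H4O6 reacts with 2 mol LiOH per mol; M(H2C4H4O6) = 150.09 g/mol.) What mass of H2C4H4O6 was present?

Total n(LiOH) added = 0.2780 x 0.04873 = 0.01355 mol.
n(HBr) used = 0.3708 x 0.009000 = 0.003337 mol, which equals the excess n(LiOH).
So n(LiOH) consumed by the sample = 0.01355 - 0.003337 = 0.01021 mol.
n(H2C4H4O6) = 0.01021 / 2 = 0.005105 mol.
mass = 0.005105 mol x 150.09 g/mol = 0.766 g.

0.766 g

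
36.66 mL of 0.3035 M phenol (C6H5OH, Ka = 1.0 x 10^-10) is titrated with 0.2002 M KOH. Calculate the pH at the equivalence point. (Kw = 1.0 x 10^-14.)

n(C6H5OH) = 0.3035 x 0.03666 = 0.01113 mol; V(KOH) at equivalence = 0.01113/0.2002 = 0.05558 L.
At equivalence all the acid is converted to C6H5O-; total volume = 0.03666 + 0.05558 = 0.09224 L, so [C6H5O-] = 0.01113/0.09224 = 0.1206 M.
Kb = Kw/Ka = 1.0e-14 / 1.0 x 10^-10 = 0.000100.
[OH^-] = sqrt(Kb x [C6H5O-]) = sqrt(0.000100 x 0.1206) = 0.00347 M.
pOH = 2.46, so pH = 14.00 - 2.46 = 11.54.

11.54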